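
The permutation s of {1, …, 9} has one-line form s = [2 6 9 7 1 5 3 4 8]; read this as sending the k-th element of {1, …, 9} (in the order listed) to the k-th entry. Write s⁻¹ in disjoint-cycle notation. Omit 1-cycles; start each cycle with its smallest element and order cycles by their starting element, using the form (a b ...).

(1 5 6 2)(3 7 4 8 9)

The cycle decomposition of s is (1 2 6 5)(3 9 8 4 7).
The inverse reverses every cycle; in canonical form, s⁻¹ = (1 5 6 2)(3 7 4 8 9).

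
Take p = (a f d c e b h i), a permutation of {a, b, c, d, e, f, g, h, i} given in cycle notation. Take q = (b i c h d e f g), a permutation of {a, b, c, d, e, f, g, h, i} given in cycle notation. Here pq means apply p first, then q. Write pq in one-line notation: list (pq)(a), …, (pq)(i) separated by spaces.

g d f h i e b c a

Chase each element through p then q: a → f → g; b → h → d; c → e → f; d → c → h; e → b → i; f → d → e; g → g → b; h → i → c; i → a → a.
Collecting the images, pq = [g d f h i e b c a].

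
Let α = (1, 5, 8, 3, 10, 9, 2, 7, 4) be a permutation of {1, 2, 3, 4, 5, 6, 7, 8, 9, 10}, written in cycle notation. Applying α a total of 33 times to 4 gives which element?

9

4 lies in the 9-cycle (1, 5, 8, 3, 10, 9, 2, 7, 4).
On a 9-cycle, α^9 is the identity, so α^33 = α^6 there (33 ≡ 6 mod 9).
Advancing 6 steps from 4: 4 → 1 → 5 → 8 → 3 → 10 → 9.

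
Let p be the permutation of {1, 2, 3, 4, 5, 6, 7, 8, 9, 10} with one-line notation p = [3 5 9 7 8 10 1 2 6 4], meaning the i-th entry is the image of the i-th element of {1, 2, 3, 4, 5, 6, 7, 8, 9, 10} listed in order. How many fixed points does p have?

No element satisfies p(x) = x, so there are 0 fixed points.

0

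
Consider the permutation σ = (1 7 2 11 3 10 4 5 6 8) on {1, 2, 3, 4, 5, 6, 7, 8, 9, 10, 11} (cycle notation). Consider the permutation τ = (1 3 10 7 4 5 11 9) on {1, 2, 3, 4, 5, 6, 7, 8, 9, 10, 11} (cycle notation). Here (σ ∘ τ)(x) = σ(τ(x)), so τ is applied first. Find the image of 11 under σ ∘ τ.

9

(σ ∘ τ)(11) = σ(τ(11)). τ(11) = 9, then σ(9) = 9. So (σ ∘ τ)(11) = 9.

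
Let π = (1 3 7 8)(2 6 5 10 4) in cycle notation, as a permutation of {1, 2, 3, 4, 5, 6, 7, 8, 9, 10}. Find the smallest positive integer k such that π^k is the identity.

The disjoint cycles have lengths 5, 4, 1.
The order is lcm(5, 4) = 20.

20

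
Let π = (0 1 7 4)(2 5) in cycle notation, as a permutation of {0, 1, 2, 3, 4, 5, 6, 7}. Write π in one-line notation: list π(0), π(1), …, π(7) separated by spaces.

Reading each image from the cycles: 0↦1, 1↦7, 2↦5, 3↦3, 4↦0, 5↦2, 6↦6, 7↦4.
Listing these in domain order gives 1 7 5 3 0 2 6 4.

1 7 5 3 0 2 6 4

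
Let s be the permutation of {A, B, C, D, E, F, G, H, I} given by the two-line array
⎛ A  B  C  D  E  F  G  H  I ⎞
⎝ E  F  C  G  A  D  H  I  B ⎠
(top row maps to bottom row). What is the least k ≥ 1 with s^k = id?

Decomposing into disjoint cycles gives cycle lengths 6, 2, 1.
The order of s is the least common multiple of its cycle lengths: lcm(6, 2) = 6.

6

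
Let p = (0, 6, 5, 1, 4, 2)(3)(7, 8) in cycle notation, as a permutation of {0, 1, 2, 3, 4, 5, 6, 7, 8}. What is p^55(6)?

5

6 lies in the 6-cycle (0, 6, 5, 1, 4, 2).
On a 6-cycle, p^6 is the identity, so p^55 = p^1 there (55 ≡ 1 mod 6).
Advancing 1 step from 6: 6 → 5.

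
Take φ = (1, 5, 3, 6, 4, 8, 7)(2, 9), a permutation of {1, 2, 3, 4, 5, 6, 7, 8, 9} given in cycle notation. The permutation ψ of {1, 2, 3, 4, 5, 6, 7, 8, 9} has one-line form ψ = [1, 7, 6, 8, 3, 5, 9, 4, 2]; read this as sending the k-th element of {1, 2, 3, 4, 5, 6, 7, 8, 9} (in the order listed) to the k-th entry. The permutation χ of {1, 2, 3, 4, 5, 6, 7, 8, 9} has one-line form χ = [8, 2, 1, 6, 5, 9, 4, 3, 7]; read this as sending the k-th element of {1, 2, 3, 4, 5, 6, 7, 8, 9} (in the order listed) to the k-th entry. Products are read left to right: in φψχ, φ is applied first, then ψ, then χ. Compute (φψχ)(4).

(φψχ)(4) = χ(ψ(φ(4))). φ(4) = 8, then ψ(8) = 4, then χ(4) = 6, so the result is 6.

6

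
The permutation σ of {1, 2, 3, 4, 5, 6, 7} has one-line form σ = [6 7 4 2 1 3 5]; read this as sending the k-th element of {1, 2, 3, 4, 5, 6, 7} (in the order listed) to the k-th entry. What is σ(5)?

5 is element number 5 of the domain, and entry number 5 of the one-line form is 1, so σ(5) = 1.

1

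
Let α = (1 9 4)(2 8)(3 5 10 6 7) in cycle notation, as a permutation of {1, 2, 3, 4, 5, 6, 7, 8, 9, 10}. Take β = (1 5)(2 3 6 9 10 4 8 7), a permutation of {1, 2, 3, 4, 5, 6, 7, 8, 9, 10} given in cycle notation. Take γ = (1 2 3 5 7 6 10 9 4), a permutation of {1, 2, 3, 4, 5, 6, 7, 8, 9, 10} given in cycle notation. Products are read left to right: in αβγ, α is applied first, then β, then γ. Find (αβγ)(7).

Apply the permutations in order: α(7) = 3, then β(3) = 6, then γ(6) = 10. So (αβγ)(7) = 10.

10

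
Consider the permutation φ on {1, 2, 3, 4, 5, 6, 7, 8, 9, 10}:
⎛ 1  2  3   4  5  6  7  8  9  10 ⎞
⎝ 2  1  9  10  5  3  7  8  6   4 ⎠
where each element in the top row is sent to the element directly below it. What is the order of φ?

6

The disjoint-cycle form of φ has cycle lengths 3, 2, 2, 1, 1, 1.
Since disjoint cycles commute, ord(φ) = lcm(3, 2, 2) = 6.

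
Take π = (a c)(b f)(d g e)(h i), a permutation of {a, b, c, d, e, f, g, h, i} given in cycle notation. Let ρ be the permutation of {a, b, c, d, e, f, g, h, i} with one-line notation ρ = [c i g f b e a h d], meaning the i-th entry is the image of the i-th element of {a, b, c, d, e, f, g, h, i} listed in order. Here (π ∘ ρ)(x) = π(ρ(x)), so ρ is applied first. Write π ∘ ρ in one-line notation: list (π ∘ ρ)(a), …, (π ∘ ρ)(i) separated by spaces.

(π ∘ ρ)(x) = π(ρ(x)). Computing each image: π(ρ(a)) = π(c) = a, π(ρ(b)) = π(i) = h, π(ρ(c)) = π(g) = e, π(ρ(d)) = π(f) = b, π(ρ(e)) = π(b) = f, π(ρ(f)) = π(e) = d, π(ρ(g)) = π(a) = c, π(ρ(h)) = π(h) = i, π(ρ(i)) = π(d) = g.
Hence π ∘ ρ = [a h e b f d c i g].

a h e b f d c i g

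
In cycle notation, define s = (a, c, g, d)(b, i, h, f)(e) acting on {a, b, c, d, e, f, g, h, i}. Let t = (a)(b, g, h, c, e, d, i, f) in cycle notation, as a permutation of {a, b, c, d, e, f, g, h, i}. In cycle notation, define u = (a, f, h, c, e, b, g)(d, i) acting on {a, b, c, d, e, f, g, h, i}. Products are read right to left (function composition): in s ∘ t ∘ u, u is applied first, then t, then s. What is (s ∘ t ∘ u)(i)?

Chase i: u(i) = d; t(d) = i; s(i) = h. Hence (s ∘ t ∘ u)(i) = h.

h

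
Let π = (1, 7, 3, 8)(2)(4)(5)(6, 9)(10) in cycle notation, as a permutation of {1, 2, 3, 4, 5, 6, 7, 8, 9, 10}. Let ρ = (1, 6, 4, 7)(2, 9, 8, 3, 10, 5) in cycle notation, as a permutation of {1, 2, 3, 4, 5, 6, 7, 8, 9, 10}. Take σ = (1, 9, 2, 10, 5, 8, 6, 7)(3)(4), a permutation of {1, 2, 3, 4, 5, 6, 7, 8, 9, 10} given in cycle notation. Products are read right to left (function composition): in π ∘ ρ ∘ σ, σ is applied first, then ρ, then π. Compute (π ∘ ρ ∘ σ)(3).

(π ∘ ρ ∘ σ)(3) = π(ρ(σ(3))). σ(3) = 3, then ρ(3) = 10, then π(10) = 10, so the result is 10.

10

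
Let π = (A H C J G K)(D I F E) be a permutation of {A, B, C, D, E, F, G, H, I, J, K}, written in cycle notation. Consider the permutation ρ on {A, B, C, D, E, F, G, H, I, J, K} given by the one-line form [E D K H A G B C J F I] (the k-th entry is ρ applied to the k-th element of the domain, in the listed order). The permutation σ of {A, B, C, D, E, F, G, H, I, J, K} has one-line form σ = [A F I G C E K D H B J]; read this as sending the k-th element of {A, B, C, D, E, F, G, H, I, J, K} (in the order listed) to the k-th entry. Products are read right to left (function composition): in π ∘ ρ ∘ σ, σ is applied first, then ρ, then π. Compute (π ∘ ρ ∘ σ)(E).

A

(π ∘ ρ ∘ σ)(E) = π(ρ(σ(E))). σ(E) = C, then ρ(C) = K, then π(K) = A, so the result is A.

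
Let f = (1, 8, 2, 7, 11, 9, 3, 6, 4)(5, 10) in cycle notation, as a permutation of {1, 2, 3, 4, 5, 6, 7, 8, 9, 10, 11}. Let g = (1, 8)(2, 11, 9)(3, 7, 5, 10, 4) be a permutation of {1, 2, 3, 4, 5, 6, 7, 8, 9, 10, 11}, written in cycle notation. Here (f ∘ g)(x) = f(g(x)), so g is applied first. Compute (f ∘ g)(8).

(f ∘ g)(8) = f(g(8)). g(8) = 1, then f(1) = 8. So (f ∘ g)(8) = 8.

8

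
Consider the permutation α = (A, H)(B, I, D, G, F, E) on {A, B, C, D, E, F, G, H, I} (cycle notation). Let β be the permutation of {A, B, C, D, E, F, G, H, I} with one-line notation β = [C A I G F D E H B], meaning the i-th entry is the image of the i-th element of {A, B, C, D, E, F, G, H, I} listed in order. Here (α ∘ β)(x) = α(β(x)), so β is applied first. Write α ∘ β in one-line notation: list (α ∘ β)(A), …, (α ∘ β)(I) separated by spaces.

C H D F E G B A I

For each element, apply β then α: A → C → C; B → A → H; C → I → D; D → G → F; E → F → E; F → D → G; G → E → B; H → H → A; I → B → I.
So α ∘ β in one-line form is C H D F E G B A I.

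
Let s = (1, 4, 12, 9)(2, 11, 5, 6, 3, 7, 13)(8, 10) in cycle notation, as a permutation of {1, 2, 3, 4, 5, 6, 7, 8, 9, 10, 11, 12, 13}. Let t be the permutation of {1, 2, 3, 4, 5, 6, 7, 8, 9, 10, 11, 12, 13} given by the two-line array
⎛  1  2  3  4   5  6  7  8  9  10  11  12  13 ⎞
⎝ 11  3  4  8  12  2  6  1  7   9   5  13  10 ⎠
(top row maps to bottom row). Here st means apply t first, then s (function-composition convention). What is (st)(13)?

(st)(13) = s(t(13)). t(13) = 10, then s(10) = 8. So (st)(13) = 8.

8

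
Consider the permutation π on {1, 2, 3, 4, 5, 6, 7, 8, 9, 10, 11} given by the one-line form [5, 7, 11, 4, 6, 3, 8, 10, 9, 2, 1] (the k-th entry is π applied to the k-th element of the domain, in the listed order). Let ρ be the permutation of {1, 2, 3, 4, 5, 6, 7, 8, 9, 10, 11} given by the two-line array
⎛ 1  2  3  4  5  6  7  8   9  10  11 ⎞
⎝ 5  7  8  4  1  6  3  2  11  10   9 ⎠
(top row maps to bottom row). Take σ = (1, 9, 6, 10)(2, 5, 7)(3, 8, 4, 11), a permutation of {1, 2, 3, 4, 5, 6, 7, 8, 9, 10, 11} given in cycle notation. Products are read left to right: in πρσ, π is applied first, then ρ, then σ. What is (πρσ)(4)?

Chase 4: π(4) = 4; ρ(4) = 4; σ(4) = 11. Hence (πρσ)(4) = 11.

11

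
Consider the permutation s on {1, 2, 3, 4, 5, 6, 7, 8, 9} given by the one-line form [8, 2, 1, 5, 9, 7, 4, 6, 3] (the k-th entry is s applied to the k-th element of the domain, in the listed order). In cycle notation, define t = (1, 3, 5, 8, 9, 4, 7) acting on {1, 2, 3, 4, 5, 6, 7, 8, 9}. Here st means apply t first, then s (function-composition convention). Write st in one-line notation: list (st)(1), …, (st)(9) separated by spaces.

1 2 9 4 6 7 8 3 5

For each element, apply t then s: 1 → 3 → 1; 2 → 2 → 2; 3 → 5 → 9; 4 → 7 → 4; 5 → 8 → 6; 6 → 6 → 7; 7 → 1 → 8; 8 → 9 → 3; 9 → 4 → 5.
Collecting the images, st = [1 2 9 4 6 7 8 3 5].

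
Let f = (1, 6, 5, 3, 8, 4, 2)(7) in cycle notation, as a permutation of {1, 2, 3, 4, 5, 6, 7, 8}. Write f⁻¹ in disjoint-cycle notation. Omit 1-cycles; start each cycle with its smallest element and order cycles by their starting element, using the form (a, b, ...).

(1, 2, 4, 8, 3, 5, 6)

If f sends a → b within a cycle, f⁻¹ sends b → a; equivalently, reverse each cycle.
Reversing each cycle of f and rotating so the smallest element leads gives (1, 2, 4, 8, 3, 5, 6).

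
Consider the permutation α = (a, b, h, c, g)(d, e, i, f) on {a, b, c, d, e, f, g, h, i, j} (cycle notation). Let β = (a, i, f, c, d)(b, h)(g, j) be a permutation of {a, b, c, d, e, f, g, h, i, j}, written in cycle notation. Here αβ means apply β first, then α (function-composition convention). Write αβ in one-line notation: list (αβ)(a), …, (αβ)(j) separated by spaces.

(αβ)(x) = α(β(x)). Computing each image: α(β(a)) = α(i) = f, α(β(b)) = α(h) = c, α(β(c)) = α(d) = e, α(β(d)) = α(a) = b, α(β(e)) = α(e) = i, α(β(f)) = α(c) = g, α(β(g)) = α(j) = j, α(β(h)) = α(b) = h, α(β(i)) = α(f) = d, α(β(j)) = α(g) = a.
Hence αβ = [f c e b i g j h d a].

f c e b i g j h d a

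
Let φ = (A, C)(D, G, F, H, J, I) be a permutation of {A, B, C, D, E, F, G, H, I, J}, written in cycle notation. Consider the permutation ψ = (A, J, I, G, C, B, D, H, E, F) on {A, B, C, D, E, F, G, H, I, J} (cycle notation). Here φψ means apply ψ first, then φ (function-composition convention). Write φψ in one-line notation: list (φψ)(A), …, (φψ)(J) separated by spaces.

For each element, apply ψ then φ: A → J → I; B → D → G; C → B → B; D → H → J; E → F → H; F → A → C; G → C → A; H → E → E; I → G → F; J → I → D.
So φψ in one-line form is I G B J H C A E F D.

I G B J H C A E F D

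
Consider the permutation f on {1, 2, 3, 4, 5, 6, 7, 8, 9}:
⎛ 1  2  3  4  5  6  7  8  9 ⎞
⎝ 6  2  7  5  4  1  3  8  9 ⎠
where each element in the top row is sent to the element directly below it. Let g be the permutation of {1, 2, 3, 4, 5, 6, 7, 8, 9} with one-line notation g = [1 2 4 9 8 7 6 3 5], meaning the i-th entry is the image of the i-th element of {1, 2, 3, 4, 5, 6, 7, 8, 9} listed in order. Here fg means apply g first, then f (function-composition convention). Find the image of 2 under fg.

2

g(2) = 2, then f(2) = 2; composing gives (fg)(2) = 2.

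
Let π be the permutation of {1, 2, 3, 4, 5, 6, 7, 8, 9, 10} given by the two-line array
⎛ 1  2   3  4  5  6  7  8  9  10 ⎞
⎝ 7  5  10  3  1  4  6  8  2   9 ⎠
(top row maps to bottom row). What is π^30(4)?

9

Tracing 4 → 3 → … returns to 4 after 9 steps, so 4 lies in a 9-cycle (1 7 6 4 3 10 9 2 5).
On a 9-cycle, π^9 is the identity, so π^30 = π^3 there (30 ≡ 3 mod 9).
Stepping 3 places around the cycle: 4 → 3 → 10 → 9.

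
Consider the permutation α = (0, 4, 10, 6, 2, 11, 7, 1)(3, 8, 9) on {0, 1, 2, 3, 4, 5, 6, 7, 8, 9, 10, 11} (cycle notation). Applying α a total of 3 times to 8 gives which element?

8

8 lies in the 3-cycle (3, 8, 9).
Since the cycle has length 3, α^3 acts on it the same as α^0 (3 mod 3 = 0).
So α^3(8) = 8.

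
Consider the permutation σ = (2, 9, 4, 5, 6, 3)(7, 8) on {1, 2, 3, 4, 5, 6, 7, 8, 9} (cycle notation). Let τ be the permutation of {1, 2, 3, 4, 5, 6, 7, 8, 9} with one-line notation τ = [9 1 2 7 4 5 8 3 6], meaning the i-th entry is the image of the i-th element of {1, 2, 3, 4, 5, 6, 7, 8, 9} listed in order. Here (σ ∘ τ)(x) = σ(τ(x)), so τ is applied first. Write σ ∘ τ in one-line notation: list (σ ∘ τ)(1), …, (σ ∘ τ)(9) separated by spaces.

4 1 9 8 5 6 7 2 3

Chase each element through τ then σ: 1 → 9 → 4; 2 → 1 → 1; 3 → 2 → 9; 4 → 7 → 8; 5 → 4 → 5; 6 → 5 → 6; 7 → 8 → 7; 8 → 3 → 2; 9 → 6 → 3.
So σ ∘ τ in one-line form is 4 1 9 8 5 6 7 2 3.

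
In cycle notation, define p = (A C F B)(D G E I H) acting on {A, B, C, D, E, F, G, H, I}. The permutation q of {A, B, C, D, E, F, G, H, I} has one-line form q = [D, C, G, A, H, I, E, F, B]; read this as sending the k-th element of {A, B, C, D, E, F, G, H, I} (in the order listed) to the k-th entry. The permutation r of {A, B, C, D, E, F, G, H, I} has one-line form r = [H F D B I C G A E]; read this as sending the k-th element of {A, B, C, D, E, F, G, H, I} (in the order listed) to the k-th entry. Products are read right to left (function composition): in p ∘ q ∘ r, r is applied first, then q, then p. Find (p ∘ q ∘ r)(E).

A

(p ∘ q ∘ r)(E) = p(q(r(E))). r(E) = I, then q(I) = B, then p(B) = A, so the result is A.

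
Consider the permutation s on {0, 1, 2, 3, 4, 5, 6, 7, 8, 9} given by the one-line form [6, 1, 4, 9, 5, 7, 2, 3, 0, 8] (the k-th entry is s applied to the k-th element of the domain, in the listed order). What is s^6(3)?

Tracing 3 → 9 → … returns to 3 after 9 steps, so 3 lies in a 9-cycle (0 6 2 4 5 7 3 9 8).
Advancing 6 steps from 3: 3 → 9 → 8 → 0 → 6 → 2 → 4.

4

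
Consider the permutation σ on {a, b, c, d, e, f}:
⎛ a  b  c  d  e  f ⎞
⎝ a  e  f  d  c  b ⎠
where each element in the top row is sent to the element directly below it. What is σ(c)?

f

The entry below c in the array is f, so σ(c) = f.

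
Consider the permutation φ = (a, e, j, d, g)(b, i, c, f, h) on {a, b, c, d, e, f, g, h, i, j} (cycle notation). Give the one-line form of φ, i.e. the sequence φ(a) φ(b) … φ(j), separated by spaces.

e i f g j h a b c d

Reading each image from the cycles: a→e, b→i, c→f, d→g, e→j, f→h, g→a, h→b, i→c, j→d.
So the one-line form is e i f g j h a b c d.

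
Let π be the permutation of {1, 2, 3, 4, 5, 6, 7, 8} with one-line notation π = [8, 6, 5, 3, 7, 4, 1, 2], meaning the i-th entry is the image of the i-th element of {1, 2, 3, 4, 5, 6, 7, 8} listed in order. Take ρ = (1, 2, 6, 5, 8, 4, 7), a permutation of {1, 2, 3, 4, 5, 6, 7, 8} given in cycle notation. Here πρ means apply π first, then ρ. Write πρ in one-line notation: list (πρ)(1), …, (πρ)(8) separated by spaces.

(πρ)(x) = ρ(π(x)). Computing each image: ρ(π(1)) = ρ(8) = 4, ρ(π(2)) = ρ(6) = 5, ρ(π(3)) = ρ(5) = 8, ρ(π(4)) = ρ(3) = 3, ρ(π(5)) = ρ(7) = 1, ρ(π(6)) = ρ(4) = 7, ρ(π(7)) = ρ(1) = 2, ρ(π(8)) = ρ(2) = 6.
Hence πρ = [4 5 8 3 1 7 2 6].

4 5 8 3 1 7 2 6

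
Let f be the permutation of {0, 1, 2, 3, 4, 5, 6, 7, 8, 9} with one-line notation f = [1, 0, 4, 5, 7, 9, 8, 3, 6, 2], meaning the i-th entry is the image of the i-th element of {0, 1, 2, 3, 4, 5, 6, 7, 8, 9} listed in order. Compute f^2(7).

Tracing 7 → 3 → … returns to 7 after 6 steps, so 7 lies in a 6-cycle (2, 4, 7, 3, 5, 9).
Stepping 2 places around the cycle: 7 → 3 → 5.

5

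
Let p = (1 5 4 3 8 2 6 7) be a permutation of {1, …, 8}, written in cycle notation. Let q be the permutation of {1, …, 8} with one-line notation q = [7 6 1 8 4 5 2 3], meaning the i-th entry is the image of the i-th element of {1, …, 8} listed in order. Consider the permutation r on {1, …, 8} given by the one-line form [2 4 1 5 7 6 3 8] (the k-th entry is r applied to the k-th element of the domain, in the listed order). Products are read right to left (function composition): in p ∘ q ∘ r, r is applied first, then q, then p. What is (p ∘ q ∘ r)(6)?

4

Chase 6: r(6) = 6; q(6) = 5; p(5) = 4. Hence (p ∘ q ∘ r)(6) = 4.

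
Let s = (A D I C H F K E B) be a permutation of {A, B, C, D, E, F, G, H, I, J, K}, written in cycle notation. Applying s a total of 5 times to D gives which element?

D lies in the 9-cycle (A D I C H F K E B).
Advancing 5 steps from D: D → I → C → H → F → K.

K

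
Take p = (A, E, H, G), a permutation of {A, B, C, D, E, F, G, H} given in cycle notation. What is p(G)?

In the cycle (A, E, H, G), G is followed by A, so p(G) = A.

A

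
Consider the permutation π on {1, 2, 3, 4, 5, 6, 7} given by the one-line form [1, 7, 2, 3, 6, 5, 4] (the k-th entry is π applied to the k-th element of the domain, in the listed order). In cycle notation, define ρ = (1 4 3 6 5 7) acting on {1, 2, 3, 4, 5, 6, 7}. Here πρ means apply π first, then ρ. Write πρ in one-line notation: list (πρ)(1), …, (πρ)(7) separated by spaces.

4 1 2 6 5 7 3

(πρ)(x) = ρ(π(x)). Computing each image: ρ(π(1)) = ρ(1) = 4, ρ(π(2)) = ρ(7) = 1, ρ(π(3)) = ρ(2) = 2, ρ(π(4)) = ρ(3) = 6, ρ(π(5)) = ρ(6) = 5, ρ(π(6)) = ρ(5) = 7, ρ(π(7)) = ρ(4) = 3.
Hence πρ = [4 1 2 6 5 7 3].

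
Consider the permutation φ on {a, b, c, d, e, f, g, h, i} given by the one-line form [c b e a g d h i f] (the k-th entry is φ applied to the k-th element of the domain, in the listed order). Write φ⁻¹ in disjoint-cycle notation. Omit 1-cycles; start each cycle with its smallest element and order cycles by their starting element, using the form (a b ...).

(a d f i h g e c)

The cycle decomposition of φ is (a c e g h i f d).
Reversing each cycle (and rotating so the smallest element leads) gives φ⁻¹ = (a d f i h g e c).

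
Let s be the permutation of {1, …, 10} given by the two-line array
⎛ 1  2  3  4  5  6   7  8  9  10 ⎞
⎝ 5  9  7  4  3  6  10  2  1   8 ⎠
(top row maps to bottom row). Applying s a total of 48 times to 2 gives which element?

2

Tracing 2 → 9 → … returns to 2 after 8 steps, so 2 lies in an 8-cycle (1, 5, 3, 7, 10, 8, 2, 9).
On an 8-cycle, s^8 is the identity, so s^48 = s^0 there (48 ≡ 0 mod 8).
So s^48(2) = 2.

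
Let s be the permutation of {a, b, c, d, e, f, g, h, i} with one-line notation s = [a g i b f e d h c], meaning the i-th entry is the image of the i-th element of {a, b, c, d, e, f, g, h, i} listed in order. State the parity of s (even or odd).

In disjoint-cycle form the cycle lengths are 3, 2, 2, 1, 1.
A cycle of length ℓ contributes ℓ−1 transpositions, so s is a product of 2 + 1 + 1 = 4 transpositions — even.

even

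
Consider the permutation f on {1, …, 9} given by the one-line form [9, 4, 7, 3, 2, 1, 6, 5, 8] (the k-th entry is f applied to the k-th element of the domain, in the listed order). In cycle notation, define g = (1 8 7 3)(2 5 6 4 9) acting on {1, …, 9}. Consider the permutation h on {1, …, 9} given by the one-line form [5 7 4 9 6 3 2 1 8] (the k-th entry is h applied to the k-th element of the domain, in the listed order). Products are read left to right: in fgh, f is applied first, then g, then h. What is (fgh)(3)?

4

(fgh)(3) = h(g(f(3))). f(3) = 7, then g(7) = 3, then h(3) = 4, so the result is 4.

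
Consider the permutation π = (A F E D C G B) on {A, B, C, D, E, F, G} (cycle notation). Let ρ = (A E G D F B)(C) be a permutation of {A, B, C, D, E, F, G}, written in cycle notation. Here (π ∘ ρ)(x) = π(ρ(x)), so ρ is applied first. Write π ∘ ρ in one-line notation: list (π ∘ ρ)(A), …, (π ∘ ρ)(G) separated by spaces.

D F G E B A C

(π ∘ ρ)(x) = π(ρ(x)). Computing each image: π(ρ(A)) = π(E) = D, π(ρ(B)) = π(A) = F, π(ρ(C)) = π(C) = G, π(ρ(D)) = π(F) = E, π(ρ(E)) = π(G) = B, π(ρ(F)) = π(B) = A, π(ρ(G)) = π(D) = C.
Hence π ∘ ρ = [D F G E B A C].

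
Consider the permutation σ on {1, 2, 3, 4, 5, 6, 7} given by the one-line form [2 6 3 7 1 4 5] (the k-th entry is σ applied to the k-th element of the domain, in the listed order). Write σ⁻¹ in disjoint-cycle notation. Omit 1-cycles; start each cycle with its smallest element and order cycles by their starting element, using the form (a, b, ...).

First write σ in disjoint cycles: (1, 2, 6, 4, 7, 5).
The inverse reverses every cycle; in canonical form, σ⁻¹ = (1, 5, 7, 4, 6, 2).

(1, 5, 7, 4, 6, 2)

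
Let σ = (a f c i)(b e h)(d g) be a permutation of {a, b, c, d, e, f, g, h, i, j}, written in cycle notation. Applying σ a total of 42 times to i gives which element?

i lies in the 4-cycle (a f c i).
On a 4-cycle, σ^4 is the identity, so σ^42 = σ^2 there (42 ≡ 2 mod 4).
Advancing 2 steps from i: i → a → f.

f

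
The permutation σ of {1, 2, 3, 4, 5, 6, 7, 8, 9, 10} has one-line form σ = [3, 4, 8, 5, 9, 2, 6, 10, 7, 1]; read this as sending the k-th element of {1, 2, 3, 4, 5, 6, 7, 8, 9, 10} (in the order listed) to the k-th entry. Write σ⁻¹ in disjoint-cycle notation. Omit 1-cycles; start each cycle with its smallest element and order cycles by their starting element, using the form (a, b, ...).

First write σ in disjoint cycles: (1, 3, 8, 10)(2, 4, 5, 9, 7, 6).
The inverse reverses every cycle; in canonical form, σ⁻¹ = (1, 10, 8, 3)(2, 6, 7, 9, 5, 4).

(1, 10, 8, 3)(2, 6, 7, 9, 5, 4)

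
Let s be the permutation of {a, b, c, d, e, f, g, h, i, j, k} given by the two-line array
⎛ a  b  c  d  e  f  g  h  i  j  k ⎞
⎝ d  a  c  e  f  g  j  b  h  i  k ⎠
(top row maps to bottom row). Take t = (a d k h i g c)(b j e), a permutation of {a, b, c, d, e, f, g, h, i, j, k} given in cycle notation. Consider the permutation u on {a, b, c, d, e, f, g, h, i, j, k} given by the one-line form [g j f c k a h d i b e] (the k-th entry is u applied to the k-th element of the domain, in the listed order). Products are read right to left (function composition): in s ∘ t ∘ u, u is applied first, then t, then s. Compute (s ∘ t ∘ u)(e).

b

Apply the permutations in order: u(e) = k, then t(k) = h, then s(h) = b. So (s ∘ t ∘ u)(e) = b.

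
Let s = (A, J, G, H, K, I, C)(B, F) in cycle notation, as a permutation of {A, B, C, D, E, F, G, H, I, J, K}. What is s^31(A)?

H

A lies in the 7-cycle (A, J, G, H, K, I, C).
Since the cycle has length 7, s^31 acts on it the same as s^3 (31 mod 7 = 3).
Stepping 3 places around the cycle: A → J → G → H.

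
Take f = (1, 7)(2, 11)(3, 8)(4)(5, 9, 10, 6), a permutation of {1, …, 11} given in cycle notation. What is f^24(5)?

5

5 lies in the 4-cycle (5, 9, 10, 6).
On a 4-cycle, f^4 is the identity, so f^24 = f^0 there (24 ≡ 0 mod 4).
So f^24(5) = 5.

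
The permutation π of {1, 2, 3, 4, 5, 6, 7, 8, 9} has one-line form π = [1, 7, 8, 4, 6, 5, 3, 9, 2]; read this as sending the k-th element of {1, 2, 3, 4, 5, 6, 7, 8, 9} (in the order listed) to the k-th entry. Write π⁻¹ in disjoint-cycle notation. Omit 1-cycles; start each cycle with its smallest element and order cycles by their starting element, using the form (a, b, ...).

(2, 9, 8, 3, 7)(5, 6)

The cycle decomposition of π is (2, 7, 3, 8, 9)(5, 6).
The inverse reverses every cycle; in canonical form, π⁻¹ = (2, 9, 8, 3, 7)(5, 6).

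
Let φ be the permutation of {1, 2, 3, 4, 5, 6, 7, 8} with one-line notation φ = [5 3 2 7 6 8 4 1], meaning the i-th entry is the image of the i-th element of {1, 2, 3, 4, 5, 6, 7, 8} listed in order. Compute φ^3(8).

6

Tracing 8 → 1 → … returns to 8 after 4 steps, so 8 lies in a 4-cycle (1, 5, 6, 8).
Stepping 3 places around the cycle: 8 → 1 → 5 → 6.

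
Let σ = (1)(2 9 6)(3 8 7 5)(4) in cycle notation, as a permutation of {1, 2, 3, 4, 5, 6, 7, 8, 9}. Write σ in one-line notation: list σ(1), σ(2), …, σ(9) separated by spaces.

Each element maps to the next entry in its cycle (wrapping to the front): 1→1, 2→9, 3→8, 4→4, 5→3, 6→2, 7→5, 8→7, 9→6.
So the one-line form is 1 9 8 4 3 2 5 7 6.

1 9 8 4 3 2 5 7 6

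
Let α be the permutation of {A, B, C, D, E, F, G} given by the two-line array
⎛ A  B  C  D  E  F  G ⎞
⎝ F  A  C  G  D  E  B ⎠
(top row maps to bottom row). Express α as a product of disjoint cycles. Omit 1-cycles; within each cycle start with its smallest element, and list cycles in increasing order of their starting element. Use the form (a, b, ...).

Iterating α from A gives A → F → E → D → G → B → A; that is the 6-cycle (A, F, E, D, G, B).
Repeating from the next unused element and collecting all non-trivial cycles gives (A, F, E, D, G, B).

(A, F, E, D, G, B)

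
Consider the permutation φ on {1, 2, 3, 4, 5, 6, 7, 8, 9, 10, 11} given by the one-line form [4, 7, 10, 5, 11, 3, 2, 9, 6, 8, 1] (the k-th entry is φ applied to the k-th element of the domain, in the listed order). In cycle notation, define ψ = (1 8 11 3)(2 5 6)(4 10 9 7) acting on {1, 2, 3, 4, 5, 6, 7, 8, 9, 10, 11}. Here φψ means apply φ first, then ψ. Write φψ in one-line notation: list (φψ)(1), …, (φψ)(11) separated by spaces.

(φψ)(x) = ψ(φ(x)). Computing each image: ψ(φ(1)) = ψ(4) = 10, ψ(φ(2)) = ψ(7) = 4, ψ(φ(3)) = ψ(10) = 9, ψ(φ(4)) = ψ(5) = 6, ψ(φ(5)) = ψ(11) = 3, ψ(φ(6)) = ψ(3) = 1, ψ(φ(7)) = ψ(2) = 5, ψ(φ(8)) = ψ(9) = 7, ψ(φ(9)) = ψ(6) = 2, ψ(φ(10)) = ψ(8) = 11, ψ(φ(11)) = ψ(1) = 8.
Hence φψ = [10 4 9 6 3 1 5 7 2 11 8].

10 4 9 6 3 1 5 7 2 11 8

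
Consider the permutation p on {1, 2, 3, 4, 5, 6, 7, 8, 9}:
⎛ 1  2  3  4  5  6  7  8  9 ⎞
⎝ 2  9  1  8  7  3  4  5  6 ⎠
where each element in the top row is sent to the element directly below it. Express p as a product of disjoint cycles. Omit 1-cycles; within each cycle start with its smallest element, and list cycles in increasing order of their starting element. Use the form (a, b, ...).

Start at 1 and follow images: 1 → 2 → 9 → 6 → 3 → 1, giving the cycle (1, 2, 9, 6, 3).
Continuing from each remaining unvisited element yields (1, 2, 9, 6, 3)(4, 8, 5, 7).

(1, 2, 9, 6, 3)(4, 8, 5, 7)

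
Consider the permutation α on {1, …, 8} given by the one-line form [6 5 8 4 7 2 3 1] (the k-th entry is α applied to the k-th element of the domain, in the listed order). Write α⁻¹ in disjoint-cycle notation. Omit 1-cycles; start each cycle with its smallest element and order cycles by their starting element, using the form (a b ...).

The cycle decomposition of α is (1 6 2 5 7 3 8).
The inverse reverses every cycle; in canonical form, α⁻¹ = (1 8 3 7 5 2 6).

(1 8 3 7 5 2 6)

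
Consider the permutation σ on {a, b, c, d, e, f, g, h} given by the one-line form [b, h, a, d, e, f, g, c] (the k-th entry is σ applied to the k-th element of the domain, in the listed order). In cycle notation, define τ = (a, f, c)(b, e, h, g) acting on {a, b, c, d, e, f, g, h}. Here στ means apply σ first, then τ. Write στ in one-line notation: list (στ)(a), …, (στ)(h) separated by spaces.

e g f d h c b a

Chase each element through σ then τ: a → b → e; b → h → g; c → a → f; d → d → d; e → e → h; f → f → c; g → g → b; h → c → a.
So στ in one-line form is e g f d h c b a.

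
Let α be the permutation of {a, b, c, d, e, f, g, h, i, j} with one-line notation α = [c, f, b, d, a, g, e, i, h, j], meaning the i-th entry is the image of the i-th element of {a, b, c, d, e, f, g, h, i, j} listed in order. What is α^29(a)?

e

Tracing a → c → … returns to a after 6 steps, so a lies in a 6-cycle (a, c, b, f, g, e).
Powers repeat with period 6 on this cycle, and 29 mod 6 = 5, so α^29(a) = α^5(a).
Stepping 5 places around the cycle: a → c → b → f → g → e.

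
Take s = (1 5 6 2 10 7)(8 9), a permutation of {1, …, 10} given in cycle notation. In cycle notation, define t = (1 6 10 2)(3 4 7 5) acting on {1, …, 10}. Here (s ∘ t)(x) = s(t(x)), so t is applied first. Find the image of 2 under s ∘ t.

5

(s ∘ t)(2) = s(t(2)). t(2) = 1, then s(1) = 5. So (s ∘ t)(2) = 5.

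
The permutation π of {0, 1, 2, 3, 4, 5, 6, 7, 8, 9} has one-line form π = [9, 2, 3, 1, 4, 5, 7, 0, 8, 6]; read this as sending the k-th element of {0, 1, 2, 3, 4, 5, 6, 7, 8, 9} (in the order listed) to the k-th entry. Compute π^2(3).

Tracing 3 → 1 → … returns to 3 after 3 steps, so 3 lies in a 3-cycle (1, 2, 3).
Stepping 2 places around the cycle: 3 → 1 → 2.

2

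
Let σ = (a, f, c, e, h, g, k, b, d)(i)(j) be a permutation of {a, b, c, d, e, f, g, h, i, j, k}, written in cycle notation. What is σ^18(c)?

c lies in the 9-cycle (a, f, c, e, h, g, k, b, d).
Powers repeat with period 9 on this cycle, and 18 mod 9 = 0, so σ^18(c) = σ^0(c).
So σ^18(c) = c.

c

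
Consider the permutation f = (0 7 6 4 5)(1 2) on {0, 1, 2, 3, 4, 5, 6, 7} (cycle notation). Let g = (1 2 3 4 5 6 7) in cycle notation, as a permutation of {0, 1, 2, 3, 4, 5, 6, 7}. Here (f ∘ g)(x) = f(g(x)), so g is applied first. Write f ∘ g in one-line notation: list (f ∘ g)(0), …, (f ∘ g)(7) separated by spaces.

For each element, apply g then f: 0 → 0 → 7; 1 → 2 → 1; 2 → 3 → 3; 3 → 4 → 5; 4 → 5 → 0; 5 → 6 → 4; 6 → 7 → 6; 7 → 1 → 2.
Collecting the images, f ∘ g = [7 1 3 5 0 4 6 2].

7 1 3 5 0 4 6 2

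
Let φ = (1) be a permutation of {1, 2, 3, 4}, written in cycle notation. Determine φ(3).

3

3 does not appear in any cycle of φ, so it is a fixed point: φ(3) = 3.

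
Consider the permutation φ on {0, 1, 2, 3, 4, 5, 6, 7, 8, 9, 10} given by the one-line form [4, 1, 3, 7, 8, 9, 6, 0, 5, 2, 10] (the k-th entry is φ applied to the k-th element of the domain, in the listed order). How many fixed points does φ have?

The fixed points (elements with φ(x) = x) are {1, 6, 10}, so there are 3.

3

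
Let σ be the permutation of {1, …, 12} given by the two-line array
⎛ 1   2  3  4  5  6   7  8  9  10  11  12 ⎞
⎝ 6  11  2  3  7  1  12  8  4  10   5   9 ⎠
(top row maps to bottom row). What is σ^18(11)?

7

Tracing 11 → 5 → … returns to 11 after 8 steps, so 11 lies in an 8-cycle (2 11 5 7 12 9 4 3).
Powers repeat with period 8 on this cycle, and 18 mod 8 = 2, so σ^18(11) = σ^2(11).
Advancing 2 steps from 11: 11 → 5 → 7.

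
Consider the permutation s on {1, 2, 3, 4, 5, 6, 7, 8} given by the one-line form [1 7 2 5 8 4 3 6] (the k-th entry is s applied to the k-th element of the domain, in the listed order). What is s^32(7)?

Tracing 7 → 3 → … returns to 7 after 3 steps, so 7 lies in a 3-cycle (2 7 3).
Powers repeat with period 3 on this cycle, and 32 mod 3 = 2, so s^32(7) = s^2(7).
Stepping 2 places around the cycle: 7 → 3 → 2.

2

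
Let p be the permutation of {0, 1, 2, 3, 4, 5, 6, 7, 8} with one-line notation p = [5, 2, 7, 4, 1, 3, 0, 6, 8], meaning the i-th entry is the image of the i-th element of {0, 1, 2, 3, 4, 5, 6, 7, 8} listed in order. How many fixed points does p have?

1

The fixed points (elements with p(x) = x) are {8}, so there is 1.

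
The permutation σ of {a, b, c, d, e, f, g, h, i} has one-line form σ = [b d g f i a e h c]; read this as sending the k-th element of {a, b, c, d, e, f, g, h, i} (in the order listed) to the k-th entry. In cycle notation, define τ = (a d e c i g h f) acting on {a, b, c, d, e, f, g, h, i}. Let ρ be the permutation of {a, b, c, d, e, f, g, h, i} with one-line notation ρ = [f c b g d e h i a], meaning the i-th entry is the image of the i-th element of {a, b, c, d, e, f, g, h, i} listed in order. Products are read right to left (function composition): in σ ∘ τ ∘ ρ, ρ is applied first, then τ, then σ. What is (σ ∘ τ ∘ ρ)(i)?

f

(σ ∘ τ ∘ ρ)(i) = σ(τ(ρ(i))). ρ(i) = a, then τ(a) = d, then σ(d) = f, so the result is f.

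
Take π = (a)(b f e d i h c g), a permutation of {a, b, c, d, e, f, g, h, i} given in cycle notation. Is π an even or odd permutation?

odd

The cycle lengths are 8, 1.
A cycle is odd iff its length is even; π has 1 even-length cycle, so sgn(π) = (−1)^1 and π is odd.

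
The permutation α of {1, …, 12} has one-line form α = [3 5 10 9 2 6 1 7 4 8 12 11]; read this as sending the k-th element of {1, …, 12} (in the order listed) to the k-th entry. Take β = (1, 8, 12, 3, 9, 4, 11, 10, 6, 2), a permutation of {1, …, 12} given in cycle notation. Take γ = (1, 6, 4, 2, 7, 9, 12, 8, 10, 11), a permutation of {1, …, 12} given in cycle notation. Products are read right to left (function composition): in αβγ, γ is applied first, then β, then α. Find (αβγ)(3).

Apply the permutations in order: γ(3) = 3, then β(3) = 9, then α(9) = 4. So (αβγ)(3) = 4.

4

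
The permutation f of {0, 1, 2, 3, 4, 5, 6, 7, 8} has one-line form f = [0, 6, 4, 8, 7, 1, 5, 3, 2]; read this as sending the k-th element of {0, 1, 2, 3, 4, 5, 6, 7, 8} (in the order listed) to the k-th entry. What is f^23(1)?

Tracing 1 → 6 → … returns to 1 after 3 steps, so 1 lies in a 3-cycle (1, 6, 5).
On a 3-cycle, f^3 is the identity, so f^23 = f^2 there (23 ≡ 2 mod 3).
Stepping 2 places around the cycle: 1 → 6 → 5.

5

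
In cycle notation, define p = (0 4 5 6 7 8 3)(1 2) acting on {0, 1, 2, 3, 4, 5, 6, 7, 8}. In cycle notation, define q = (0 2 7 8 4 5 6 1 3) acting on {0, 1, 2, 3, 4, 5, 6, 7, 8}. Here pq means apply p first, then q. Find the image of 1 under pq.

First apply p: p(1) = 2, then q(2) = 7. Thus (pq)(1) = 7.

7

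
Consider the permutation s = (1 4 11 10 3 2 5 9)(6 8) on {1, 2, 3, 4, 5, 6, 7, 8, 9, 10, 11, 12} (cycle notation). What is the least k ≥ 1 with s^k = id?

8

The disjoint cycles have lengths 8, 2, 1, 1.
The order of s is the least common multiple of its cycle lengths: lcm(8, 2) = 8.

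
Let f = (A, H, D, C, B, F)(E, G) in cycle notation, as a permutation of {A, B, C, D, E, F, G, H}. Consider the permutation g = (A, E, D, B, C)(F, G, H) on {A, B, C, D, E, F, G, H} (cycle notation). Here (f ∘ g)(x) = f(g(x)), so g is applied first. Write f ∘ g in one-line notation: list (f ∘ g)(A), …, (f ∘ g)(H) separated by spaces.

(f ∘ g)(x) = f(g(x)). Computing each image: f(g(A)) = f(E) = G, f(g(B)) = f(C) = B, f(g(C)) = f(A) = H, f(g(D)) = f(B) = F, f(g(E)) = f(D) = C, f(g(F)) = f(G) = E, f(g(G)) = f(H) = D, f(g(H)) = f(F) = A.
Hence f ∘ g = [G B H F C E D A].

G B H F C E D A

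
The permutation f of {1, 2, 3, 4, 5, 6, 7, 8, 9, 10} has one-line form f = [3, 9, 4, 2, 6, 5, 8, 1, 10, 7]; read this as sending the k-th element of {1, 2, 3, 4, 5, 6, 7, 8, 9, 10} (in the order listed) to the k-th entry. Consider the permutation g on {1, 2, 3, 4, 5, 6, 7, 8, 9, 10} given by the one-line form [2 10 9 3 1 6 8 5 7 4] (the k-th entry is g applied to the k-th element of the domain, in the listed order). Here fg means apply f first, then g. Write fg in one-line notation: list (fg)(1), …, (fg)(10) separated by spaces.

(fg)(x) = g(f(x)). Computing each image: g(f(1)) = g(3) = 9, g(f(2)) = g(9) = 7, g(f(3)) = g(4) = 3, g(f(4)) = g(2) = 10, g(f(5)) = g(6) = 6, g(f(6)) = g(5) = 1, g(f(7)) = g(8) = 5, g(f(8)) = g(1) = 2, g(f(9)) = g(10) = 4, g(f(10)) = g(7) = 8.
Hence fg = [9 7 3 10 6 1 5 2 4 8].

9 7 3 10 6 1 5 2 4 8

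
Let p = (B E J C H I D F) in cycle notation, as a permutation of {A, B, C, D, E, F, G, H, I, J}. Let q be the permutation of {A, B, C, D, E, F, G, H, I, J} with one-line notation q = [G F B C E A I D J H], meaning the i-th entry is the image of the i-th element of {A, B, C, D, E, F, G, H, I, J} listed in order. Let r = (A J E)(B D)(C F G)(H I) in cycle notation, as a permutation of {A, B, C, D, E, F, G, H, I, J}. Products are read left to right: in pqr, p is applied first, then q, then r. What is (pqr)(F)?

G

Apply the permutations in order: p(F) = B, then q(B) = F, then r(F) = G. So (pqr)(F) = G.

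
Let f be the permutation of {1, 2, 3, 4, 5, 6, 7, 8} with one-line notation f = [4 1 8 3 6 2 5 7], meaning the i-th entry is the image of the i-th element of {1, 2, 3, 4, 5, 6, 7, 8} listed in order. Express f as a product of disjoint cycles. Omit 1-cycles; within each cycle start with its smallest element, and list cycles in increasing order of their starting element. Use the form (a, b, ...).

Start at 1 and follow images: 1 → 4 → 3 → 8 → 7 → 5 → 6 → 2 → 1, giving the cycle (1, 4, 3, 8, 7, 5, 6, 2).
Repeating from the next unused element and collecting all non-trivial cycles gives (1, 4, 3, 8, 7, 5, 6, 2).

(1, 4, 3, 8, 7, 5, 6, 2)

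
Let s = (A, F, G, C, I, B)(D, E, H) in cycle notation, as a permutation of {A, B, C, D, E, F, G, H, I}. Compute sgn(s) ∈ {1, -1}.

The cycle lengths are 6, 3.
A cycle is odd iff its length is even; s has 1 even-length cycle, so sgn(s) = (−1)^1 and s is odd.

-1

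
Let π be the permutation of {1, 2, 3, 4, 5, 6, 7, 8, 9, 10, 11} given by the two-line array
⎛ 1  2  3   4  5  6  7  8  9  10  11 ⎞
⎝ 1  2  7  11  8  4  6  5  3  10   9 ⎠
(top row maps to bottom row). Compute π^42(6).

6

Tracing 6 → 4 → … returns to 6 after 6 steps, so 6 lies in a 6-cycle (3, 7, 6, 4, 11, 9).
Since the cycle has length 6, π^42 acts on it the same as π^0 (42 mod 6 = 0).
So π^42(6) = 6.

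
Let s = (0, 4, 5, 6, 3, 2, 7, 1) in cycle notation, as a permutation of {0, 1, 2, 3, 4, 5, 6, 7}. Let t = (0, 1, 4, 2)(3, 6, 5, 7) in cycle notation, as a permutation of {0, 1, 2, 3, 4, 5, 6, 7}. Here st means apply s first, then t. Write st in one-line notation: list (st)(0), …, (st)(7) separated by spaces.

2 1 3 0 7 5 6 4

For each element, apply s then t: 0 → 4 → 2; 1 → 0 → 1; 2 → 7 → 3; 3 → 2 → 0; 4 → 5 → 7; 5 → 6 → 5; 6 → 3 → 6; 7 → 1 → 4.
So st in one-line form is 2 1 3 0 7 5 6 4.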